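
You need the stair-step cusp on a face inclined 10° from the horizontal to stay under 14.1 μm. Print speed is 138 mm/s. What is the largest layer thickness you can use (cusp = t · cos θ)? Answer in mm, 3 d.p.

cos(10°) = 0.9848; t_max = 0.0141/0.9848 = 0.014 mm.

0.014 mm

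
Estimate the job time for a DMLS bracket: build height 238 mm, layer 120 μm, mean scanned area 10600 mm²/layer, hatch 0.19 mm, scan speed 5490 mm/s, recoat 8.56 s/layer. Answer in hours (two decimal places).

10.32 hours

Number of layers: 238 / 0.12 → 1984 (rounded up).
Scan path per layer: 10600 / 0.19 → 55789.5 mm.
Laser time per layer = 55789.5 / 5490, so 10.162 s.
Per-layer time: 10.162 + 8.56 → 18.722 s.
Build time = 1984 × 18.722 = 37144.448 s = 10.32 hours.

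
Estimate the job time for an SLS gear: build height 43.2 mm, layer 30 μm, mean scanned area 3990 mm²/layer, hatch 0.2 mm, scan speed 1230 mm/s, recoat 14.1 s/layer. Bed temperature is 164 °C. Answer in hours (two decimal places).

Layer count = ceil(43.2 / 0.03) = 1440.
Scan path per layer = 3990 / 0.2, so 19950 mm.
Per-layer scan time: 19950 / 1230 → 16.2195 s.
Per-layer time = 16.2195 + 14.1, so 30.3195 s.
1440 layers × 30.3195 s/layer = 43660.08 s, i.e. 12.13 hours.

12.13 hours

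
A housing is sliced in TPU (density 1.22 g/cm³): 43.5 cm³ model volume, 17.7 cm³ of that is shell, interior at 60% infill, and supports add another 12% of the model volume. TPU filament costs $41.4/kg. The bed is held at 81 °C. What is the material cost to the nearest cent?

Volume inside the shell: 43.5 − 17.7 → 25.8 cm³.
Deposited infill = 0.60 × 25.8, so 15.48 cm³.
Support: 0.12 × 43.5 → 5.22 cm³.
Total printed volume = 17.7 + 15.48 + 5.22 = 38.4 cm³.
Mass = 38.4 × 1.22 = 46.848 g.
At $41.4/kg: 46.848/1000 × 41.4 = $1.94.

$1.94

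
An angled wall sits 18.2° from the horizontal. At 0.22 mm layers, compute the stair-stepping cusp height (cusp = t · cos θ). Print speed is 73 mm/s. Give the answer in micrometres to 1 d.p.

Cusp = layer height × cos(18.2°) = 0.22 × 0.9500 = 0.209 mm = 209.0 μm.

209.0 μm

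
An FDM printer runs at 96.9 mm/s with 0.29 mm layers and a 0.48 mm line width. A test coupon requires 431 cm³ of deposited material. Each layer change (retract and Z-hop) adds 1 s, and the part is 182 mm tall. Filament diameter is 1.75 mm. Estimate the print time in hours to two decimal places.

Extrusion cross-section = 0.29 × 0.48 = 0.1392 mm².
Toolpath length = 431 cm³ / 0.1392 mm² = 431000 / 0.1392 = 3096264.4 mm.
Time extruding = 3096264.4 / 96.9 = 31953.2 s.
Layer count = ceil(182 / 0.29) = 628.
Z-hop total: 628 × 1 → 628 s.
Altogether 31953.2 + 628 = 32581.2 s, i.e. 9.05 hours.

9.05 hours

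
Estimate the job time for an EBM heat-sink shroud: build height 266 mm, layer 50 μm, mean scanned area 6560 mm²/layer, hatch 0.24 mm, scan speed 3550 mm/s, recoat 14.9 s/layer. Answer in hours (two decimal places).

33.40 hours

Layers = ⌈266/0.05⌉ = 5320.
Hatch length per layer = 6560 / 0.24, so 27333.3 mm.
Beam time per layer = 27333.3 / 3550 = 7.6995 s.
Time per layer = 7.6995 + 14.9 = 22.5995 s.
5320 layers × 22.5995 s/layer = 120229.34 s, i.e. 33.40 hours.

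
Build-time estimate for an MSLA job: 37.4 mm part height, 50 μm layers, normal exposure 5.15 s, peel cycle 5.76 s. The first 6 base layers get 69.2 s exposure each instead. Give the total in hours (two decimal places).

2.37 hours

Layer count = ceil(37.4 / 0.05) = 748.
Base layers = 6 × (69.2 + 5.76), so 449.76 s.
Normal layers = 742 × (5.15 + 5.76), so 8095.22 s.
Sum: 449.76 + 8095.22 = 8544.98 s → 2.37 hours.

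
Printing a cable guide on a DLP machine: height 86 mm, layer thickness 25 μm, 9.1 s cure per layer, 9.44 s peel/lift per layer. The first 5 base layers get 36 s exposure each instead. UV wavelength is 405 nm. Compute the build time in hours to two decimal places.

17.75 hours

Layer count = ceil(86 / 0.025) = 3440.
Burn-in layers = 5 × (36 + 9.44) = 227.2 s.
Remaining layers = 3435 × (9.1 + 9.44) = 63684.9 s.
Sum: 227.2 + 63684.9 = 63912.1 s → 17.75 hours.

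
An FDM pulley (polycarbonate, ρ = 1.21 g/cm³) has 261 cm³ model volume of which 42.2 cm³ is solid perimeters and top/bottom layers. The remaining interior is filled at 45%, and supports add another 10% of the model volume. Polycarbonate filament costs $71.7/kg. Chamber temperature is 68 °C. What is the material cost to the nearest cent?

$14.47

Interior volume: 261 − 42.2 → 218.8 cm³.
Infill volume = 0.45 × 218.8 = 98.46 cm³.
Support = 0.10 × 261, so 26.1 cm³.
Total printed volume = 42.2 + 98.46 + 26.1 = 166.76 cm³.
Mass: 166.76 × 1.21 → 201.7796 g.
At $71.7/kg: 201.7796/1000 × 71.7 = $14.47.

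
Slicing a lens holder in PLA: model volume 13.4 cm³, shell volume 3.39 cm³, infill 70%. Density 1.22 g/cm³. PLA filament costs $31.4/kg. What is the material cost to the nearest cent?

$0.40

Volume inside the shell: 13.4 − 3.39 → 10.01 cm³.
Infill volume = 0.70 × 10.01 = 7.007 cm³.
Total extruded: 3.39 + 7.007 → 10.397 cm³.
Mass: 10.397 × 1.22 → 12.68434 g.
At $31.4/kg: 12.68434/1000 × 31.4 = $0.40.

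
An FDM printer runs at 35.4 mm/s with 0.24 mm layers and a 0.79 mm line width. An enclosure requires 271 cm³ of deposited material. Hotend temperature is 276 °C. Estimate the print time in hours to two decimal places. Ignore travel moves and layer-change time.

Bead cross-section = 0.24 × 0.79, so 0.1896 mm².
Path length: 271000 mm³ / 0.1896 mm² → 1429324.9 mm.
Extrusion time = 1429324.9 / 35.4 = 40376.4 s.
Converting: 40376.4 s = 11.22 hours.

11.22 hours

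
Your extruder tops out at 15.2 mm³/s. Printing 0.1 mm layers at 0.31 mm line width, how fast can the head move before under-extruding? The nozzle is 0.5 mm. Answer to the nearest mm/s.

490 mm/s

A = 0.1 × 0.31 = 0.031 mm².
Max speed = 15.2 / 0.031 = 490.32 ≈ 490 mm/s.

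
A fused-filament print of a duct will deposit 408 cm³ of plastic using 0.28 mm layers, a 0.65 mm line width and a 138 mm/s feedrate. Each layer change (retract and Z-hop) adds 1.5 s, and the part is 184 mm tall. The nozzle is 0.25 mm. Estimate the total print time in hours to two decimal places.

4.79 hours

Bead cross-section: 0.28 × 0.65 → 0.182 mm².
Total extruded path = 408000/0.182 = 2241758.2 mm.
Extrusion time = 2241758.2 / 138, so 16244.6 s.
Layer count = ceil(184 / 0.28) = 658.
Layer-change overhead = 658 × 1.5, so 987 s.
Total = 16244.6 + 987 = 17231.6 s = 4.79 hours.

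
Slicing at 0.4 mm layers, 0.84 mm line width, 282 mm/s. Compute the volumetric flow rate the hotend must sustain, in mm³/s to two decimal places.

Extrusion cross-section = 0.4 × 0.84, so 0.336 mm².
Q = v·A = 282 × 0.336 = 94.75 mm³/s.

94.75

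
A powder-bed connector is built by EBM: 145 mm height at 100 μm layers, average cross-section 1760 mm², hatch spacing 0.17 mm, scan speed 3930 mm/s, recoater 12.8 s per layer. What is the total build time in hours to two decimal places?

6.22 hours

Number of layers: 145 / 0.1 → 1450 (rounded up).
Per-layer scan distance: 1760 / 0.17 → 10352.9 mm.
Scan time per layer: 10352.9 / 3930 → 2.6343 s.
Layer cycle = 2.6343 + 12.8 = 15.4343 s.
1450 layers × 15.4343 s/layer = 22379.735 s, i.e. 6.22 hours.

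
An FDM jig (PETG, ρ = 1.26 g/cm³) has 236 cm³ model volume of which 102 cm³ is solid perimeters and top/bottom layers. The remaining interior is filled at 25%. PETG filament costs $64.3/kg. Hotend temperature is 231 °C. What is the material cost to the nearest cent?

Interior volume: 236 − 102 → 134 cm³.
Deposited infill = 0.25 × 134, so 33.5 cm³.
Total extruded = 102 + 33.5 = 135.5 cm³.
Mass = 135.5 × 1.26 = 170.73 g.
At $64.3/kg: 170.73/1000 × 64.3 = $10.98.

$10.98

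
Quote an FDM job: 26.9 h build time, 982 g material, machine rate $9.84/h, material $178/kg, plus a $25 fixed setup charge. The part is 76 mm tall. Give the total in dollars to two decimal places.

Machine cost: 9.84 × 26.9 → $264.696.
Material charge = 178 × 982/1000 = $174.796.
Adding setup: 264.696 + 174.796 + 25 → 464.492 ≈ $464.49.

$464.49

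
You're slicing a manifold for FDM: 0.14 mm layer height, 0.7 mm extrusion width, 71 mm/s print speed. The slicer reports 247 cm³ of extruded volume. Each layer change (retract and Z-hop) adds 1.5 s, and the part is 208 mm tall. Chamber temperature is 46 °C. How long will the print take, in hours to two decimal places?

10.48 hours

Bead cross-section = 0.14 × 0.7, so 0.098 mm².
Path length: 247000 mm³ / 0.098 mm² → 2520408.2 mm.
Print-move time = 2520408.2 / 71, so 35498.7 s.
Layer count = ceil(208 / 0.14) = 1486.
Layer-change overhead: 1486 × 1.5 → 2229 s.
Altogether 35498.7 + 2229 = 37727.7 s, i.e. 10.48 hours.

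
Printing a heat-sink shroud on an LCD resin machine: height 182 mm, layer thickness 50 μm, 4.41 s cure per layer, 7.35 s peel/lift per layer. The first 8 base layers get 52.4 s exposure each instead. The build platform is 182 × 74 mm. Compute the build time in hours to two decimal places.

12.00 hours

Number of layers: 182 / 0.05 → 3640 (rounded up).
Bottom layers: 8 × (52.4 + 7.35) → 478 s.
Normal layers = 3632 × (4.41 + 7.35) = 42712.32 s.
Sum: 478 + 42712.32 = 43190.32 s → 12.00 hours.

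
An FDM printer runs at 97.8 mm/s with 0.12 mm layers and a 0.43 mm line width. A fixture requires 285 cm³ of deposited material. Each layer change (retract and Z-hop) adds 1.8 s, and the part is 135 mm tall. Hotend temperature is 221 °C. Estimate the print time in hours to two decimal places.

16.25 hours

Line area = 0.12 × 0.43, so 0.0516 mm².
Path length: 285000 mm³ / 0.0516 mm² → 5523255.8 mm.
Extrusion time = 5523255.8 / 97.8, so 56475 s.
Number of layers: 135 / 0.12 → 1125 (rounded up).
Z-hop total = 1125 × 1.8, so 2025 s.
Total = 56475 + 2025 = 58500 s = 16.25 hours.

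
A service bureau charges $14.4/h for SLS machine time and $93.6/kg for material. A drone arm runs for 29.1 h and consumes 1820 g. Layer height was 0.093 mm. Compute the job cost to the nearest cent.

$589.39

Machine cost = 14.4 × 29.1, so $419.04.
Material cost: 93.6 × 1820/1000 → $170.352.
Job cost: 419.04 + 170.352 = 589.392 ≈ $589.39.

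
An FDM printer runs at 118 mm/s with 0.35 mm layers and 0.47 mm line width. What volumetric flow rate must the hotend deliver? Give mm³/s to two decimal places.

19.41

A = 0.35 × 0.47 = 0.1645 mm².
Q = v·A = 118 × 0.1645 = 19.41 mm³/s.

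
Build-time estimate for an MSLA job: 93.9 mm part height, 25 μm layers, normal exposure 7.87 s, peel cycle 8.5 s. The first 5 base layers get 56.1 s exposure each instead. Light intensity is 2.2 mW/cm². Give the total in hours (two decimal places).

Number of layers: 93.9 / 0.025 → 3756 (rounded up).
Base layers: 5 × (56.1 + 8.5) → 323 s.
Remaining layers = 3751 × (7.87 + 8.5) = 61403.87 s.
Sum: 323 + 61403.87 = 61726.87 s → 17.15 hours.

17.15 hours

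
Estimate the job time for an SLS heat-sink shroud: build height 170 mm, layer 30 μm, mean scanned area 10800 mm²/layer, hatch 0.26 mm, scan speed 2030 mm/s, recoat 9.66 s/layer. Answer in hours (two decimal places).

47.42 hours

Number of layers: 170 / 0.03 → 5667 (rounded up).
Scan path per layer = 10800 / 0.26 = 41538.5 mm.
Scan time per layer = 41538.5 / 2030, so 20.4623 s.
Time per layer: 20.4623 + 9.66 → 30.1223 s.
5667 layers × 30.1223 s/layer = 170703.0741 s, i.e. 47.42 hours.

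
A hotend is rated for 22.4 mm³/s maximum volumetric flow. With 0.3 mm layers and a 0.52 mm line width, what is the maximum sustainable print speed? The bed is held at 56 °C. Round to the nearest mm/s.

Bead cross-section: 0.3 × 0.52 → 0.156 mm².
v_max = Q/A = 22.4/0.156 = 143.59 mm/s → 144 mm/s.

144 mm/s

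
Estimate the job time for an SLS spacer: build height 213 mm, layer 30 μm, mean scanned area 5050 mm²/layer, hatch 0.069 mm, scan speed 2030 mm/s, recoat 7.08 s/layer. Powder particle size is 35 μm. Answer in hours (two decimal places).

85.07 hours

Number of layers: 213 / 0.03 → 7100 (rounded up).
Hatch length per layer = 5050 / 0.069 = 73188.4 mm.
Scan time per layer: 73188.4 / 2030 → 36.0534 s.
Per-layer time = 36.0534 + 7.08 = 43.1334 s.
Build time = 7100 × 43.1334 = 306247.14 s = 85.07 hours.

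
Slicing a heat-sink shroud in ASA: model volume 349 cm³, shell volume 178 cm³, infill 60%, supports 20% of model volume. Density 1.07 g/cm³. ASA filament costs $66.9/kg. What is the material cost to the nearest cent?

$25.08

Volume inside the shell = 349 − 178, so 171 cm³.
Infill volume = 0.60 × 171 = 102.6 cm³.
Support: 0.20 × 349 → 69.8 cm³.
Total extruded = 178 + 102.6 + 69.8 = 350.4 cm³.
Mass = 350.4 × 1.07, so 374.928 g.
At $66.9/kg: 374.928/1000 × 66.9 = $25.08.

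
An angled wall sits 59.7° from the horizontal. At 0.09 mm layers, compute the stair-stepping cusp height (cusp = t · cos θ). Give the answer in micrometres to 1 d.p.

45.4 μm

cos(59.7°) = 0.5045, so cusp = 0.09 × 0.5045 = 0.045405 mm → 45.4 μm.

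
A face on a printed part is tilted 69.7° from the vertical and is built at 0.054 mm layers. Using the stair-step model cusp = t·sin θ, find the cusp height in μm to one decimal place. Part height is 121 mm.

50.6 μm

h_c = t·sin θ = 0.054 × 0.9379 = 0.050647 mm (50.6 μm).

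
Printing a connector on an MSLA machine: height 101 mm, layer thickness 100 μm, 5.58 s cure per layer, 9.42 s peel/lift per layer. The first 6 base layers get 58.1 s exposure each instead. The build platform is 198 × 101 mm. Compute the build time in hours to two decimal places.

4.30 hours

Number of layers: 101 / 0.1 → 1010 (rounded up).
Base layers: 6 × (58.1 + 9.42) → 405.12 s.
Normal layers = 1004 × (5.58 + 9.42) = 15060 s.
Total = 405.12 + 15060 = 15465.12 s = 4.30 hours.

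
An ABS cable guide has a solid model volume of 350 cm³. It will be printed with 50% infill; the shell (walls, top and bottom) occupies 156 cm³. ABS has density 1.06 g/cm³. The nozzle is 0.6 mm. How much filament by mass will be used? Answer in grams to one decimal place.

268.2 g

Volume inside the shell = 350 − 156, so 194 cm³.
Infill deposited: 0.50 × 194 → 97 cm³.
Deposited volume: 156 + 97 → 253 cm³.
Mass = 253 × 1.06, so 268.18 g.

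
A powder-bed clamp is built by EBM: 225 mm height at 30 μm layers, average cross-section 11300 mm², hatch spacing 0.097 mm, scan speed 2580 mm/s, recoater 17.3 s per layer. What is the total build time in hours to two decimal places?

Number of layers: 225 / 0.03 → 7500 (rounded up).
Per-layer scan distance: 11300 / 0.097 → 116494.8 mm.
Scan time per layer = 116494.8 / 2580 = 45.153 s.
Time per layer = 45.153 + 17.3 = 62.453 s.
Build time = 7500 × 62.453 = 468397.5 s = 130.11 hours.

130.11 hours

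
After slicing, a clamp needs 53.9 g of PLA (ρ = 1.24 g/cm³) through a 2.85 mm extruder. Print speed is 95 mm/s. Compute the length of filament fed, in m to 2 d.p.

Volume = 53.9 g / 1.24 g·cm⁻³ = 43.4677 cm³ = 43467.7 mm³.
Cross-section of 2.85 mm filament: π·(2.85/2)² = 6.3794 mm².
Length = 43467.7 / 6.3794 = 6813.76 mm = 6.81 m.

6.81 m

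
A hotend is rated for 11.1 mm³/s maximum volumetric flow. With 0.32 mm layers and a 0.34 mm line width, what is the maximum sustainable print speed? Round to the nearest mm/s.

102 mm/s

Extrusion cross-section = 0.32 × 0.34, so 0.1088 mm².
v_max = Q/A = 11.1/0.1088 = 102.02 mm/s → 102 mm/s.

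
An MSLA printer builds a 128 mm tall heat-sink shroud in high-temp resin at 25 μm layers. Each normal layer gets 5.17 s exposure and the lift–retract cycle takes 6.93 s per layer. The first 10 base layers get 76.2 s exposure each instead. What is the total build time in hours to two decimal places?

17.41 hours

Layers = ⌈128/0.025⌉ = 5120.
Burn-in layers = 10 × (76.2 + 6.93) = 831.3 s.
Regular layers = 5110 × (5.17 + 6.93), so 61831 s.
Sum: 831.3 + 61831 = 62662.3 s → 17.41 hours.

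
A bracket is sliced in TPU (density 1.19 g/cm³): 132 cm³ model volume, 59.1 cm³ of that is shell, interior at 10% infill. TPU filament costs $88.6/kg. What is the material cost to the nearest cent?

Infill region: 132 − 59.1 → 72.9 cm³.
Infill volume = 0.10 × 72.9, so 7.29 cm³.
Total printed volume: 59.1 + 7.29 → 66.39 cm³.
Mass: 66.39 × 1.19 → 79.0041 g.
Cost = 79.0041 g / 1000 × $88.6/kg = $7.00.

$7.00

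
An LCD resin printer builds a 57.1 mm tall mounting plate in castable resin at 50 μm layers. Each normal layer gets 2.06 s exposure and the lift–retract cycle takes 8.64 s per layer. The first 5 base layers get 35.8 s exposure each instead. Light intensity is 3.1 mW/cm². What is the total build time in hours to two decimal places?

3.44 hours

Layers = ⌈57.1/0.05⌉ = 1142.
Base layers = 5 × (35.8 + 8.64) = 222.2 s.
Regular layers = 1137 × (2.06 + 8.64), so 12165.9 s.
Total = 222.2 + 12165.9 = 12388.1 s = 3.44 hours.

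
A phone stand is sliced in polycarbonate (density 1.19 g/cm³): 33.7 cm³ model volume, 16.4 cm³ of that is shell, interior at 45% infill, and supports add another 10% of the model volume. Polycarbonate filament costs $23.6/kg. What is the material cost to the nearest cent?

$0.77

Volume inside the shell = 33.7 − 16.4, so 17.3 cm³.
Infill volume: 0.45 × 17.3 → 7.785 cm³.
Support = 0.10 × 33.7 = 3.37 cm³.
Total printed volume = 16.4 + 7.785 + 3.37, so 27.555 cm³.
Mass = 27.555 × 1.19, so 32.79045 g.
Cost = 32.79045 g / 1000 × $23.6/kg = $0.77.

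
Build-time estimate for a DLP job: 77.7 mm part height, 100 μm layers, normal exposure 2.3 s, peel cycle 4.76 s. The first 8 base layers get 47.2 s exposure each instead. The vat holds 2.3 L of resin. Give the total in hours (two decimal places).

Number of layers: 77.7 / 0.1 → 777 (rounded up).
Base layers = 8 × (47.2 + 4.76) = 415.68 s.
Normal layers: 769 × (2.3 + 4.76) → 5429.14 s.
Sum: 415.68 + 5429.14 = 5844.82 s → 1.62 hours.

1.62 hours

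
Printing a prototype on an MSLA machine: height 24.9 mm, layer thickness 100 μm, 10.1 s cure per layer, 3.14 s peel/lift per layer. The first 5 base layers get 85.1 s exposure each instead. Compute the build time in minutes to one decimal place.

Layers = ⌈24.9/0.1⌉ = 249.
Bottom layers = 5 × (85.1 + 3.14), so 441.2 s.
Regular layers = 244 × (10.1 + 3.14), so 3230.56 s.
Total = 441.2 + 3230.56 = 3671.76 s = 61.2 minutes.

61.2 minutes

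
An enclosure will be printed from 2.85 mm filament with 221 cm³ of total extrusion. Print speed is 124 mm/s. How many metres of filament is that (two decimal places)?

34.64 m

Cross-section of 2.85 mm filament: π·(2.85/2)² = 6.3794 mm².
Length = 221 cm³ / 6.3794 mm² = 221000 / 6.3794 = 34642.76 mm = 34.64 m.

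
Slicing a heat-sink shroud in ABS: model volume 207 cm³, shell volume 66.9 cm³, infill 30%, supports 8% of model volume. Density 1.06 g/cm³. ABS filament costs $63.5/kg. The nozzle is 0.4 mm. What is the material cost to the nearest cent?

$8.45

Interior volume = 207 − 66.9 = 140.1 cm³.
Infill deposited = 0.30 × 140.1, so 42.03 cm³.
Support = 0.08 × 207, so 16.56 cm³.
Deposited volume = 66.9 + 42.03 + 16.56, so 125.49 cm³.
Mass = 125.49 × 1.06, so 133.0194 g.
At $63.5/kg: 133.0194/1000 × 63.5 = $8.45.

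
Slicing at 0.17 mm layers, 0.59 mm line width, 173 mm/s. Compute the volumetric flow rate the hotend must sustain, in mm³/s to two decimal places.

17.35

Bead cross-section = 0.17 × 0.59 = 0.1003 mm².
Volumetric flow = 173 × 0.1003 = 17.35 mm³/s.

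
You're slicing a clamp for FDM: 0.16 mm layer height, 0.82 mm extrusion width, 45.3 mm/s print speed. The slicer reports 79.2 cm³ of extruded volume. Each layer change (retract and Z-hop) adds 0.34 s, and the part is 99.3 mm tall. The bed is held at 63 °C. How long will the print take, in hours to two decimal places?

Line area: 0.16 × 0.82 → 0.1312 mm².
Toolpath length = 79.2 cm³ / 0.1312 mm² = 79200 / 0.1312 = 603658.5 mm.
Extrusion time = 603658.5 / 45.3, so 13325.8 s.
Layer count = ceil(99.3 / 0.16) = 621.
Non-print overhead = 621 × 0.34 = 211.14 s.
Total = 13325.8 + 211.14 = 13536.94 s = 3.76 hours.

3.76 hours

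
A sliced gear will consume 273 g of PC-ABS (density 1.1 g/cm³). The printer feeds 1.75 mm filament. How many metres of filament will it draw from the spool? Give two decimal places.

Volume = 273 g / 1.1 g·cm⁻³ = 248.1818 cm³ = 248181.8 mm³.
Filament cross-section = π × (1.75/2)² = 2.4053 mm².
L = V/A = 248181.8/2.4053 = 103181.22 mm → 103.18 m.

103.18 m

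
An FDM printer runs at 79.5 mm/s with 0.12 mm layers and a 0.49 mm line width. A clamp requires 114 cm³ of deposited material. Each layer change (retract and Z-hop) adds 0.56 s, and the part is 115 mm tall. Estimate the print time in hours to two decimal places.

6.92 hours

Extrusion cross-section: 0.12 × 0.49 → 0.0588 mm².
Total extruded path = 114000/0.0588 = 1938775.5 mm.
Time extruding = 1938775.5 / 79.5 = 24387.1 s.
Layers = ⌈115/0.12⌉ = 959.
Z-hop total = 959 × 0.56, so 537.04 s.
Altogether 24387.1 + 537.04 = 24924.14 s, i.e. 6.92 hours.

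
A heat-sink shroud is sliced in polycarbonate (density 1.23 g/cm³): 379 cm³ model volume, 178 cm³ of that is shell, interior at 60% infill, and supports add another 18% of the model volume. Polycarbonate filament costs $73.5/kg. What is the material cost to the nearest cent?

$33.16

Interior volume = 379 − 178, so 201 cm³.
Deposited infill = 0.60 × 201 = 120.6 cm³.
Support = 0.18 × 379 = 68.22 cm³.
Total printed volume = 178 + 120.6 + 68.22, so 366.82 cm³.
Mass = 366.82 × 1.23 = 451.1886 g.
At $73.5/kg: 451.1886/1000 × 73.5 = $33.16.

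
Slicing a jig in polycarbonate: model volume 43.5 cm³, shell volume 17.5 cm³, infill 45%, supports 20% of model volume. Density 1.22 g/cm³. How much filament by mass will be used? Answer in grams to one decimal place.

Volume inside the shell = 43.5 − 17.5, so 26 cm³.
Infill deposited = 0.45 × 26 = 11.7 cm³.
Support = 0.20 × 43.5, so 8.7 cm³.
Total printed volume: 17.5 + 11.7 + 8.7 → 37.9 cm³.
Mass: 37.9 × 1.22 → 46.238 g.

46.2 g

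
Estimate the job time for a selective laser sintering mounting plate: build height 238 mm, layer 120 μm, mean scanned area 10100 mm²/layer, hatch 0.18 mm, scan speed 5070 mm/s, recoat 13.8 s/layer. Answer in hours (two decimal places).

Number of layers: 238 / 0.12 → 1984 (rounded up).
Per-layer scan distance = 10100 / 0.18 = 56111.1 mm.
Scan time per layer = 56111.1 / 5070, so 11.0673 s.
Per-layer time: 11.0673 + 13.8 → 24.8673 s.
1984 layers × 24.8673 s/layer = 49336.7232 s, i.e. 13.70 hours.

13.70 hours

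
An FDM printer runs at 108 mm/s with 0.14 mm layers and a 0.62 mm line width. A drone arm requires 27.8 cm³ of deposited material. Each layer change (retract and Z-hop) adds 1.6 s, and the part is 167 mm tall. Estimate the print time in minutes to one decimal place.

Extrusion cross-section = 0.14 × 0.62 = 0.0868 mm².
Path length: 27800 mm³ / 0.0868 mm² → 320276.5 mm.
Print-move time = 320276.5 / 108 = 2965.5 s.
Number of layers: 167 / 0.14 → 1193 (rounded up).
Layer-change overhead: 1193 × 1.6 → 1908.8 s.
Total = 2965.5 + 1908.8 = 4874.3 s = 81.2 minutes.

81.2 minutes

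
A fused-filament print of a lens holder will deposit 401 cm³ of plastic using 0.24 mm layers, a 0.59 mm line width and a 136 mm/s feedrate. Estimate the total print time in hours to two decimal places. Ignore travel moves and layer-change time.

Extrusion cross-section: 0.24 × 0.59 → 0.1416 mm².
Total extruded path = 401000/0.1416 = 2831920.9 mm.
Extrusion time: 2831920.9 / 136 → 20822.9 s.
In the requested units: 20822.9 s = 5.78 hours.

5.78 hours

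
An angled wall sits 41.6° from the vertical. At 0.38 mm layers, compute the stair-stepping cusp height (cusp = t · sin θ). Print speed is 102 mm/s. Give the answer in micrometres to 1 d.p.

252.3 μm

h_c = t·sin θ = 0.38 × 0.6639 = 0.252282 mm (252.3 μm).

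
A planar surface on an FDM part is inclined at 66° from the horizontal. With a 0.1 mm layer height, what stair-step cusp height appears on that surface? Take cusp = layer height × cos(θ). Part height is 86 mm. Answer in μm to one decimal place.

40.7 μm

cos(66°) = 0.4067, so cusp = 0.1 × 0.4067 = 0.04067 mm → 40.7 μm.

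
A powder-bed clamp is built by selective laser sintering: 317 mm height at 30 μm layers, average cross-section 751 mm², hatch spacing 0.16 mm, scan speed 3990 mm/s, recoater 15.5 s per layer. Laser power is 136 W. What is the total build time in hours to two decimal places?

Layer count = ceil(317 / 0.03) = 10567.
Hatch length per layer = 751 / 0.16 = 4693.8 mm.
Scan time per layer = 4693.8 / 3990 = 1.1764 s.
Time per layer = 1.1764 + 15.5 = 16.6764 s.
Build time = 10567 × 16.6764 = 176219.5188 s = 48.95 hours.

48.95 hours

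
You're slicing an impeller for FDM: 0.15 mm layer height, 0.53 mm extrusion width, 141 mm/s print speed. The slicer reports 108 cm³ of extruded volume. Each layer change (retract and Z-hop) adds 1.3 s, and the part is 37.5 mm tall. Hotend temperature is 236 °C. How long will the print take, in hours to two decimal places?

Line area = 0.15 × 0.53 = 0.0795 mm².
Path length: 108000 mm³ / 0.0795 mm² → 1358490.6 mm.
Time extruding = 1358490.6 / 141, so 9634.7 s.
Layers = ⌈37.5/0.15⌉ = 250.
Z-hop total = 250 × 1.3 = 325 s.
Total = 9634.7 + 325 = 9959.7 s = 2.77 hours.

2.77 hours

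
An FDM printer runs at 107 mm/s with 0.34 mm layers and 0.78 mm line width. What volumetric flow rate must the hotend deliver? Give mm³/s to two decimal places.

28.38

Extrusion cross-section = 0.34 × 0.78 = 0.2652 mm².
Q = v·A = 107 × 0.2652 = 28.38 mm³/s.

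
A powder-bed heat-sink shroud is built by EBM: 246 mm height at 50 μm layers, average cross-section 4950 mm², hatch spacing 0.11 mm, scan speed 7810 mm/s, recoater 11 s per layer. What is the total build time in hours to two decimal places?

Number of layers: 246 / 0.05 → 4920 (rounded up).
Per-layer scan distance: 4950 / 0.11 → 45000 mm.
Per-layer scan time: 45000 / 7810 → 5.7618 s.
Per-layer time: 5.7618 + 11 → 16.7618 s.
Build time = 4920 × 16.7618 = 82468.056 s = 22.91 hours.

22.91 hours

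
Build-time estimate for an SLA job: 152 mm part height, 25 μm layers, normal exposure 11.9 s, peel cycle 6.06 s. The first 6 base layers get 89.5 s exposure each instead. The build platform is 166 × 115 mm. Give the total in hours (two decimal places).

Layer count = ceil(152 / 0.025) = 6080.
Burn-in layers: 6 × (89.5 + 6.06) → 573.36 s.
Normal layers: 6074 × (11.9 + 6.06) → 109089.04 s.
Sum: 573.36 + 109089.04 = 109662.4 s → 30.46 hours.

30.46 hours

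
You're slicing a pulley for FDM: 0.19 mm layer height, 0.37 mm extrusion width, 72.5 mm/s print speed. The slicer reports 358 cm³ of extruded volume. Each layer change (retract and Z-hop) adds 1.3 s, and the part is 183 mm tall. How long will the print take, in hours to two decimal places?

Line area = 0.19 × 0.37 = 0.0703 mm².
Total extruded path = 358000/0.0703 = 5092460.9 mm.
Time extruding = 5092460.9 / 72.5 = 70240.8 s.
Layers = ⌈183/0.19⌉ = 964.
Z-hop total = 964 × 1.3 = 1253.2 s.
Altogether 70240.8 + 1253.2 = 71494 s, i.e. 19.86 hours.

19.86 hours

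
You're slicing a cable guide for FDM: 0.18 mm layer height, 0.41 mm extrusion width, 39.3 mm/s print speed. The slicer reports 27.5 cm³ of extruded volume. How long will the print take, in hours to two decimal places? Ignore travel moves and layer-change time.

Bead cross-section = 0.18 × 0.41 = 0.0738 mm².
Total extruded path = 27500/0.0738 = 372628.7 mm.
Print-move time = 372628.7 / 39.3, so 9481.6 s.
In the requested units: 9481.6 s = 2.63 hours.

2.63 hours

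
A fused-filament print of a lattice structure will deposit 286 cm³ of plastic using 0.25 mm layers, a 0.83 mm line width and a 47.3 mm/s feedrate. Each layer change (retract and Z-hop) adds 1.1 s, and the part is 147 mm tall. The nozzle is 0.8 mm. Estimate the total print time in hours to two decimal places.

Bead cross-section = 0.25 × 0.83, so 0.2075 mm².
Total extruded path = 286000/0.2075 = 1378313.3 mm.
Print-move time = 1378313.3 / 47.3, so 29139.8 s.
Layer count = ceil(147 / 0.25) = 588.
Z-hop total = 588 × 1.1 = 646.8 s.
Total = 29139.8 + 646.8 = 29786.6 s = 8.27 hours.

8.27 hours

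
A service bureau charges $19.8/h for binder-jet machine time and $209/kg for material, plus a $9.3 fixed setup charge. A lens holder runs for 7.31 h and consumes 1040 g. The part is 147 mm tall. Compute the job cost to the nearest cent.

$371.40

Machine cost: 19.8 × 7.31 → $144.738.
Material cost: 209 × 1040/1000 → $217.36.
Adding setup: 144.738 + 217.36 + 9.3 → 371.398 ≈ $371.40.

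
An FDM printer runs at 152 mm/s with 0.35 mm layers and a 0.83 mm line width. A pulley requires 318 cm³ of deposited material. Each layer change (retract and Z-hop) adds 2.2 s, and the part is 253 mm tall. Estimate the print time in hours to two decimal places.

Bead cross-section: 0.35 × 0.83 → 0.2905 mm².
Total extruded path = 318000/0.2905 = 1094664.4 mm.
Extrusion time: 1094664.4 / 152 → 7201.7 s.
Layer count = ceil(253 / 0.35) = 723.
Z-hop total: 723 × 2.2 → 1590.6 s.
Altogether 7201.7 + 1590.6 = 8792.3 s, i.e. 2.44 hours.

2.44 hours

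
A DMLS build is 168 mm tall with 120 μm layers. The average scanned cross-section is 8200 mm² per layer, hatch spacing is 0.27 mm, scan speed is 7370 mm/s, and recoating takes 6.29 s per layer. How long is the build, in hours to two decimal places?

Number of layers: 168 / 0.12 → 1400 (rounded up).
Hatch length per layer = 8200 / 0.27, so 30370.4 mm.
Laser time per layer: 30370.4 / 7370 → 4.1208 s.
Time per layer = 4.1208 + 6.29 = 10.4108 s.
Build time = 1400 × 10.4108 = 14575.12 s = 4.05 hours.

4.05 hours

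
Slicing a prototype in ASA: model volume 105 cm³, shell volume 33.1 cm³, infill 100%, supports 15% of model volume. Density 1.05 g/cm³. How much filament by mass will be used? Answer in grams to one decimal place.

126.8 g

Interior volume = 105 − 33.1, so 71.9 cm³.
Infill volume = 1.00 × 71.9 = 71.9 cm³.
Support: 0.15 × 105 → 15.75 cm³.
Deposited volume: 33.1 + 71.9 + 15.75 → 120.75 cm³.
Mass: 120.75 × 1.05 → 126.7875 g.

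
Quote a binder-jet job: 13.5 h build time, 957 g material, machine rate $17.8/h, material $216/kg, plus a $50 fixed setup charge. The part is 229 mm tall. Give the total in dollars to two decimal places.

Machine-time cost = 17.8 × 13.5, so $240.30.
Feedstock cost = 216 × 957/1000 = $206.712.
Adding setup: 240.30 + 206.712 + 50 → 497.012 ≈ $497.01.

$497.01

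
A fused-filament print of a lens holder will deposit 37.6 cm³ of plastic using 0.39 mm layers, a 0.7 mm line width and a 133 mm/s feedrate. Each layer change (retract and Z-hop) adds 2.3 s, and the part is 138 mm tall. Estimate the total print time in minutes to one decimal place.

Line area: 0.39 × 0.7 → 0.273 mm².
Toolpath length = 37.6 cm³ / 0.273 mm² = 37600 / 0.273 = 137728.9 mm.
Print-move time = 137728.9 / 133, so 1035.6 s.
Number of layers: 138 / 0.39 → 354 (rounded up).
Layer-change overhead = 354 × 2.3, so 814.2 s.
Total = 1035.6 + 814.2 = 1849.8 s = 30.8 minutes.

30.8 minutes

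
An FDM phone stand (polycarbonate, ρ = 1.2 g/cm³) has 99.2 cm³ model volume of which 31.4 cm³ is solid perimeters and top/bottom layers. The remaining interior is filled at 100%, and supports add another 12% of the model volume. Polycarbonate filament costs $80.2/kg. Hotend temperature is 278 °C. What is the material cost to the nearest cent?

Infill region: 99.2 − 31.4 → 67.8 cm³.
Deposited infill = 1.00 × 67.8 = 67.8 cm³.
Support: 0.12 × 99.2 → 11.904 cm³.
Total printed volume = 31.4 + 67.8 + 11.904, so 111.104 cm³.
Mass: 111.104 × 1.2 → 133.3248 g.
Cost = 133.3248 g / 1000 × $80.2/kg = $10.69.

$10.69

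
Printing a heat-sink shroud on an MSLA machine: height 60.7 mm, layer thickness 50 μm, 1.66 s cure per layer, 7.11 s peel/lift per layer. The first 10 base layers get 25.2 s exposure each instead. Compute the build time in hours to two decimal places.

Layer count = ceil(60.7 / 0.05) = 1214.
Burn-in layers = 10 × (25.2 + 7.11) = 323.1 s.
Regular layers = 1204 × (1.66 + 7.11), so 10559.08 s.
Sum: 323.1 + 10559.08 = 10882.18 s → 3.02 hours.

3.02 hours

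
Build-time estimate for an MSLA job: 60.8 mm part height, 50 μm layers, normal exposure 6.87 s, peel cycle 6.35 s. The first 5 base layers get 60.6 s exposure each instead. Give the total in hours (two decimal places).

Number of layers: 60.8 / 0.05 → 1216 (rounded up).
Bottom layers = 5 × (60.6 + 6.35) = 334.75 s.
Remaining layers = 1211 × (6.87 + 6.35) = 16009.42 s.
Total = 334.75 + 16009.42 = 16344.17 s = 4.54 hours.

4.54 hours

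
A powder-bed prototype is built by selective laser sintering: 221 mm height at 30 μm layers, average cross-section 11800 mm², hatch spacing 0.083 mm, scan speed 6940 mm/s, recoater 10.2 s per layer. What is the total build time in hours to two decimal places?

62.79 hours

Layers = ⌈221/0.03⌉ = 7367.
Scan path per layer: 11800 / 0.083 → 142168.7 mm.
Laser time per layer = 142168.7 / 6940, so 20.4854 s.
Time per layer: 20.4854 + 10.2 → 30.6854 s.
Total: 7367 × 30.6854 s = 226059.3418 s → 62.79 hours.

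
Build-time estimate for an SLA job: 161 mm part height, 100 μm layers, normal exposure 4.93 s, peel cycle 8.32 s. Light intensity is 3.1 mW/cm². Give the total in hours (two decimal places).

5.93 hours

Layer count = ceil(161 / 0.1) = 1610.
Per-layer time = 4.93 + 8.32 = 13.25 s.
Build time: 1610 × 13.25 s = 21332.5 s, i.e. 5.93 hours.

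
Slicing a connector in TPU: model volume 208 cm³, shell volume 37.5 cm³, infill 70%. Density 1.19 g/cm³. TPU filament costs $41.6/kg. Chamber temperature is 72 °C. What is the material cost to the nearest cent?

$7.76

Infill region: 208 − 37.5 → 170.5 cm³.
Infill volume = 0.70 × 170.5 = 119.35 cm³.
Total extruded: 37.5 + 119.35 → 156.85 cm³.
Mass = 156.85 × 1.19, so 186.6515 g.
Cost = 186.6515 g / 1000 × $41.6/kg = $7.76.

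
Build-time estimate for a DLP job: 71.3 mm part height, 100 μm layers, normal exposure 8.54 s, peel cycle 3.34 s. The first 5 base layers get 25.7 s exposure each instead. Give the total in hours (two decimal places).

Layer count = ceil(71.3 / 0.1) = 713.
Bottom layers = 5 × (25.7 + 3.34), so 145.2 s.
Remaining layers = 708 × (8.54 + 3.34) = 8411.04 s.
Sum: 145.2 + 8411.04 = 8556.24 s → 2.38 hours.

2.38 hours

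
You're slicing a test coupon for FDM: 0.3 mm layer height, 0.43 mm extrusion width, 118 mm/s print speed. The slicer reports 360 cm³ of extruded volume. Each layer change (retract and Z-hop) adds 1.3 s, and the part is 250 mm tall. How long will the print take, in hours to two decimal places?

6.87 hours

Line area = 0.3 × 0.43, so 0.129 mm².
Toolpath length = 360 cm³ / 0.129 mm² = 360000 / 0.129 = 2790697.7 mm.
Extrusion time: 2790697.7 / 118 → 23650 s.
Layers = ⌈250/0.3⌉ = 834.
Z-hop total = 834 × 1.3 = 1084.2 s.
Total = 23650 + 1084.2 = 24734.2 s = 6.87 hours.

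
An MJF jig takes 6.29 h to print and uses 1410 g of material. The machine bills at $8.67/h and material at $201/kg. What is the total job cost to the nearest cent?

$337.94

Machine cost = 8.67 × 6.29, so $54.5343.
Feedstock cost = 201 × 1410/1000, so $283.41.
Job cost: 54.5343 + 283.41 = 337.9443 ≈ $337.94.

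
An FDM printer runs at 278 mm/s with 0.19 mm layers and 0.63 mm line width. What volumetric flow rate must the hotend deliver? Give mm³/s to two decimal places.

A: 0.19 × 0.63 → 0.1197 mm².
Volumetric flow = 278 × 0.1197 = 33.28 mm³/s.

33.28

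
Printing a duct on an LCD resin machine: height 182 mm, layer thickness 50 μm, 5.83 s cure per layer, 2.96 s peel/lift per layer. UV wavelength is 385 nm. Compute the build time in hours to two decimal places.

Number of layers: 182 / 0.05 → 3640 (rounded up).
Each layer takes: 5.83 + 2.96 → 8.79 s.
Total = 3640 × 8.79 = 31995.6 s = 8.89 hours.

8.89 hours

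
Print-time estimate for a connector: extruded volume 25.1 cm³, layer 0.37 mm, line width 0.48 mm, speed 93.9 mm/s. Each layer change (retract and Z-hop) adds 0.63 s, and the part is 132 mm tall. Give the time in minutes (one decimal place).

Bead cross-section = 0.37 × 0.48, so 0.1776 mm².
Total extruded path = 25100/0.1776 = 141328.8 mm.
Extrusion time = 141328.8 / 93.9 = 1505.1 s.
Layers = ⌈132/0.37⌉ = 357.
Z-hop total = 357 × 0.63, so 224.91 s.
Altogether 1505.1 + 224.91 = 1730.01 s, i.e. 28.8 minutes.

28.8 minutes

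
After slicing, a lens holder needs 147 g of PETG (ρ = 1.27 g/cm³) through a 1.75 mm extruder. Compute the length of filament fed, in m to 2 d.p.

48.12 m

Extruded volume: 147/1.27 = 115.748 cm³ (115748 mm³).
Filament cross-section = π × (1.75/2)² = 2.4053 mm².
Length = 115748 / 2.4053 = 48122.06 mm = 48.12 m.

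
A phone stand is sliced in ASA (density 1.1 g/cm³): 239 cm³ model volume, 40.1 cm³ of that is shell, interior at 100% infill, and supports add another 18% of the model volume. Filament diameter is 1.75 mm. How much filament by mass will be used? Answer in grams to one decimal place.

Infill region = 239 − 40.1, so 198.9 cm³.
Infill volume = 1.00 × 198.9, so 198.9 cm³.
Support = 0.18 × 239 = 43.02 cm³.
Total printed volume: 40.1 + 198.9 + 43.02 → 282.02 cm³.
Mass = 282.02 × 1.1, so 310.222 g.

310.2 g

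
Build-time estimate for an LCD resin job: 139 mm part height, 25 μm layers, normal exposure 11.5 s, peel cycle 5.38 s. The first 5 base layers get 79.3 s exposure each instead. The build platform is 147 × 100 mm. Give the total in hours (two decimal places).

26.16 hours

Number of layers: 139 / 0.025 → 5560 (rounded up).
Base layers: 5 × (79.3 + 5.38) → 423.4 s.
Normal layers: 5555 × (11.5 + 5.38) → 93768.4 s.
Total = 423.4 + 93768.4 = 94191.8 s = 26.16 hours.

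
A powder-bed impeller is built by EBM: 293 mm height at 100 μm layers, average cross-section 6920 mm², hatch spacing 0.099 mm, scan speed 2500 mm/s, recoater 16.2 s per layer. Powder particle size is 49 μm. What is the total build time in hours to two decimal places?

35.94 hours

Layers = ⌈293/0.1⌉ = 2930.
Scan path per layer: 6920 / 0.099 → 69899 mm.
Beam time per layer: 69899 / 2500 → 27.9596 s.
Layer cycle = 27.9596 + 16.2, so 44.1596 s.
Total: 2930 × 44.1596 s = 129387.628 s → 35.94 hours.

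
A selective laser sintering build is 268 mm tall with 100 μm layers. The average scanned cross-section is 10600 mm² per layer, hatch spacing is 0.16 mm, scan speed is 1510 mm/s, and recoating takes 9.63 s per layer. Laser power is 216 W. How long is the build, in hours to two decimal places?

39.83 hours

Layer count = ceil(268 / 0.1) = 2680.
Scan path per layer = 10600 / 0.16, so 66250 mm.
Per-layer scan time = 66250 / 1510, so 43.8742 s.
Layer cycle = 43.8742 + 9.63, so 53.5042 s.
2680 layers × 53.5042 s/layer = 143391.256 s, i.e. 39.83 hours.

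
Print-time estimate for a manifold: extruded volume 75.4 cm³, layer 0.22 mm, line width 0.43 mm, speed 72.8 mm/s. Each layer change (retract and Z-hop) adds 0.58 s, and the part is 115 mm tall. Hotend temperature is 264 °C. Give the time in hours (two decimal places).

3.13 hours

Extrusion cross-section: 0.22 × 0.43 → 0.0946 mm².
Path length: 75400 mm³ / 0.0946 mm² → 797040.2 mm.
Extrusion time: 797040.2 / 72.8 → 10948.4 s.
Layers = ⌈115/0.22⌉ = 523.
Layer-change overhead = 523 × 0.58 = 303.34 s.
Altogether 10948.4 + 303.34 = 11251.74 s, i.e. 3.13 hours.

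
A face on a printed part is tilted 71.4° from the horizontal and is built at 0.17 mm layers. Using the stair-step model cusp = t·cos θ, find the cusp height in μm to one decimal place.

cos(71.4°) = 0.3190, so cusp = 0.17 × 0.3190 = 0.05423 mm → 54.2 μm.

54.2 μm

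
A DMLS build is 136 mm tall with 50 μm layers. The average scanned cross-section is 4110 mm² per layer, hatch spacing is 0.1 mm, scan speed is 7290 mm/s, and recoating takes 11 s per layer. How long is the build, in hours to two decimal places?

12.57 hours

Number of layers: 136 / 0.05 → 2720 (rounded up).
Per-layer scan distance = 4110 / 0.1 = 41100 mm.
Per-layer scan time: 41100 / 7290 → 5.6379 s.
Time per layer: 5.6379 + 11 → 16.6379 s.
Build time = 2720 × 16.6379 = 45255.088 s = 12.57 hours.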